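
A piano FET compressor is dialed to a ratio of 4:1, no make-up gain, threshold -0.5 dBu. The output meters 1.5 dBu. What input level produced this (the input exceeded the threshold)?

7.5 dBu

Post-compression overshoot = 1.5 − (-0.5) = 2 dB.
Undo the ratio: input overshoot = 2 × 4 = 8 dB, giving input = 7.5 dBu.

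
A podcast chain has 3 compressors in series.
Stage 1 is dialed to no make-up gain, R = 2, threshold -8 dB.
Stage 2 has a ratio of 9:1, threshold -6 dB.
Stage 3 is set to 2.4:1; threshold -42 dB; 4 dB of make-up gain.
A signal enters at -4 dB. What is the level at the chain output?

-23 dB

Stage 1: overshoot 4 dB → 4/2 = 2 dB → -6 dB.
Stage 2: -6 dB ≤ -6 dB, so stage 2 doesn't engage; output -6 dB.
Stage 3: overshoot 36 dB → 36/2.4 = 15 dB → -27 dB; +4 dB make-up → -23 dB.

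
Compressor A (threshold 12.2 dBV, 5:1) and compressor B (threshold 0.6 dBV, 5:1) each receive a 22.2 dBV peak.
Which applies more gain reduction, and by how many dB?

B, by 9.28 dB

A: GR = 10 − 10/5 = 8 dB.
B: GR = 21.6 − 21.6/5 = 17.28 dB.
B reduces 9.28 dB more.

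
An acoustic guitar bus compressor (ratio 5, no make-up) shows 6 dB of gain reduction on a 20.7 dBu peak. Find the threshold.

Let T be the threshold. Output overshoot = (input overshoot)/R, so 14.7 − T = (20.7 − T)/5.
5·(14.7 − T) = 20.7 − T → 4·T = 73.5 − 20.7 = 52.8.
T = 52.8/4 = 13.2 dBu.

13.2 dBu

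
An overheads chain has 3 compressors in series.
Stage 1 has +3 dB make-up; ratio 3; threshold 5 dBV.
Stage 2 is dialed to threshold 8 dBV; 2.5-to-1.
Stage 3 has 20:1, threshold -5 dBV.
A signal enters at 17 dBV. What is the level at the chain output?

-4.27 dBV

Stage 1: 12 dB above 5 dBV, reduced 3:1 to 4 dB above → 9 dBV; +3 dB make-up → 12 dBV.
Stage 2: 12 dBV is 4 dB over 8 dBV; at 2.5:1 that becomes 1.6 dB over, giving 9.6 dBV.
Stage 3: 9.6 dBV is 14.6 dB over -5 dBV; at 20:1 that becomes 0.73 dB over, giving -4.27 dBV.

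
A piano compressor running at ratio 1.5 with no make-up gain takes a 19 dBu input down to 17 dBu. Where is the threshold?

13 dBu

Gain reduction = 19 − 17 = 2 dB; output overshoot = GR / (R − 1) = 2 / 0.5 = 4 dB.
Threshold = output − output overshoot = 17 − 4 = 13 dBu.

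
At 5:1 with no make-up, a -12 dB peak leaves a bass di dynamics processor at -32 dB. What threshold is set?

Let T be the threshold. Output overshoot = (input overshoot)/R, so -32 − T = (-12 − T)/5.
5·(-32 − T) = -12 − T → 4·T = -160 − (-12) = -148.
T = -148/4 = -37 dB.

-37 dB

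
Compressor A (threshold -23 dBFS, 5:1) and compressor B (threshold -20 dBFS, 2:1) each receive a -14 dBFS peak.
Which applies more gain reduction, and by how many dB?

A: GR = 9 − 9/5 = 7.2 dB.
B: GR = 6 − 6/2 = 3 dB.
A applies 4.2 dB more gain reduction.

A, by 4.2 dB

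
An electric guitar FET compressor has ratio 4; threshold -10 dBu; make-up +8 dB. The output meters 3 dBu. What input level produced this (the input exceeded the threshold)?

10 dBu

Before make-up, the level was 3 − 8 = -5 dBu.
The compressed level sits -5 − (-10) = 5 dB over threshold.
Before 4:1 compression the overshoot was 5 × 4 = 20 dB, so input = -10 + 20 = 10 dBu.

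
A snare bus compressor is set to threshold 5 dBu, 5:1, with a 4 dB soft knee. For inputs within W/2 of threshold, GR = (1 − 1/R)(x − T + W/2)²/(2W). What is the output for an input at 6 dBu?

x − T + W/2 = 6 − 5 + 2 = 3.
GR = (1 − 1/5) × 3² / 8 = 0.8 × 9 / 8 = 0.9 dB.
Output = 6 − 0.9 = 5.1 dBu.

5.1 dBu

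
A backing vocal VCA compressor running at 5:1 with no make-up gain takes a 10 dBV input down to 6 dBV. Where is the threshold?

5 dBV

Let T be the threshold. Output overshoot = (input overshoot)/R, so 6 − T = (10 − T)/5.
5·(6 − T) = 10 − T → 4·T = 30 − 10 = 20.
T = 20/4 = 5 dBV.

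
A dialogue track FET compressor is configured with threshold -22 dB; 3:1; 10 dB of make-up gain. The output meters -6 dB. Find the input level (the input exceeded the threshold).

-4 dB

Before make-up, the level was -6 − 10 = -16 dB.
That's 6 dB above the -22 dB threshold.
Undo the ratio: input overshoot = 6 × 3 = 18 dB, giving input = -4 dB.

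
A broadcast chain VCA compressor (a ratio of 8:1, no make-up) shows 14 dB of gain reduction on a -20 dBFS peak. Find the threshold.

Gain reduction = -20 − (-34) = 14 dB; output overshoot = GR / (R − 1) = 14 / 7 = 2 dB.
Threshold = output − output overshoot = -34 − 2 = -36 dBFS.

-36 dBFS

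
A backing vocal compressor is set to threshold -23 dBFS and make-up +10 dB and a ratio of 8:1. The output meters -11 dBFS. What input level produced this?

Remove make-up: -11 − 10 = -21 dBFS.
The compressed level sits -21 − (-23) = 2 dB over threshold.
Input overshoot = R × output overshoot = 16 dB → input = -23 + 16 = -7 dBFS.

-7 dBFS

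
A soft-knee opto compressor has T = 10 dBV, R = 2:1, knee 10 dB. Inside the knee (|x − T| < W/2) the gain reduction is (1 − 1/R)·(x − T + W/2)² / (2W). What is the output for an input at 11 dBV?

x − T + W/2 = 11 − 10 + 5 = 6.
GR = (1 − 1/2) × 6² / 20 = 0.5 × 36 / 20 = 0.9 dB.
Output = 11 − 0.9 = 10.1 dBV.

10.1 dBV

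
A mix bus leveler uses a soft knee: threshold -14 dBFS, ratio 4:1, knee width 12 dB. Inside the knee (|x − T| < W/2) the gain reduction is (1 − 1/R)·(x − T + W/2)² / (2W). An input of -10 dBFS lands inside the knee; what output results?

x − T + W/2 = -10 − (-14) + 6 = 10.
GR = (1 − 1/4) × 10² / 24 = 0.75 × 100 / 24 = 3.125 dB.
Output = -10 − 3.125 = -13.125 dBFS.

-13.125 dBFS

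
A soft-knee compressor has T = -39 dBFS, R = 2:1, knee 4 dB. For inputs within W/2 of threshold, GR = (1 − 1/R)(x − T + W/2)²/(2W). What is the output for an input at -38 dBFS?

-38.5625 dBFS

x − T + W/2 = -38 − (-39) + 2 = 3.
GR = (1 − 1/2) × 3² / 8 = 0.5 × 9 / 8 = 0.5625 dB.
Output = -38 − 0.5625 = -38.5625 dBFS.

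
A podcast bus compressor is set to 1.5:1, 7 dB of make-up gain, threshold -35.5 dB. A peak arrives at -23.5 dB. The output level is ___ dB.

-23.5 dB sits 12 dB over threshold.
At 1.5:1 the overshoot is divided by 1.5, leaving 8 dB above threshold.
Output = -35.5 + 8 = -27.5 dB; make-up adds 7 dB, giving -20.5 dB.

-20.5 dB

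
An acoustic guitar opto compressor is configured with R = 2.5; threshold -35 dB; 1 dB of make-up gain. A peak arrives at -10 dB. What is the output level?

-24 dB

-10 dB sits 25 dB over threshold.
The 25 dB excess becomes 10 dB after 2.5:1 reduction.
So the level is -35 + 10 = -25 dB; make-up adds 1 dB, giving -24 dB.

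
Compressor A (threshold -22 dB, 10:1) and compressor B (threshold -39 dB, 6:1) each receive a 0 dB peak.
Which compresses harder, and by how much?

B, by 12.7 dB

A: 22 dB over, compressed to 2.2 dB over, so 19.8 dB of GR.
B: 39 dB over, compressed to 6.5 dB over, so 32.5 dB of GR.
B applies 12.7 dB more gain reduction.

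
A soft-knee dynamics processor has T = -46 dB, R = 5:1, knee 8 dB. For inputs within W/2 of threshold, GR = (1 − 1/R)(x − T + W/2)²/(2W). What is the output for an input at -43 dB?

x − T + W/2 = -43 − (-46) + 4 = 7.
GR = (1 − 1/5) × 7² / 16 = 0.8 × 49 / 16 = 2.45 dB.
Output = -43 − 2.45 = -45.45 dB.

-45.45 dB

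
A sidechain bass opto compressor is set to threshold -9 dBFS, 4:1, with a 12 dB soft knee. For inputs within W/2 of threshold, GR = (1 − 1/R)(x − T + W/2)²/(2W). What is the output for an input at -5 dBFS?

-8.125 dBFS

x − T + W/2 = -5 − (-9) + 6 = 10.
GR = (1 − 1/4) × 10² / 24 = 0.75 × 100 / 24 = 3.125 dB.
Output = -5 − 3.125 = -8.125 dBFS.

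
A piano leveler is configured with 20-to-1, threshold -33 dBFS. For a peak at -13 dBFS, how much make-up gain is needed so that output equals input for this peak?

Overshoot 20 dB → 20/20 = 1 dB after compression, so the compressed level is -33 + 1 = -32 dBFS.
Make-up = target − compressed = -13 − (-32) = 19 dB.

19 dB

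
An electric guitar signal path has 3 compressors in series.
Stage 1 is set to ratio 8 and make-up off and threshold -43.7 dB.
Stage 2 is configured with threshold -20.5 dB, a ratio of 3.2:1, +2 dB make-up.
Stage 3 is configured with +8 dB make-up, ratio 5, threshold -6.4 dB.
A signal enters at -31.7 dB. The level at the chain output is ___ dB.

Stage 1: -31.7 dB is 12 dB over -43.7 dB; at 8:1 that becomes 1.5 dB over, giving -42.2 dB.
Stage 2: -42.2 dB ≤ -20.5 dB, so stage 2 doesn't engage; make-up brings it to -40.2 dB.
Stage 3: -40.2 dB is at or below the -6.4 dB threshold — no compression; make-up brings it to -32.2 dB.

-32.2 dB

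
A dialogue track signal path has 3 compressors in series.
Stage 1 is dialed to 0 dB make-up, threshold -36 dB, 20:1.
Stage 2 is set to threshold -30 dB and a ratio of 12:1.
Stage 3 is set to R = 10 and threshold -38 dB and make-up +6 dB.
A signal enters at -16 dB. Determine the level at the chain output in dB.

-31.7 dB

Stage 1: -16 dB is 20 dB over -36 dB; at 20:1 that becomes 1 dB over, giving -35 dB.
Stage 2: -35 dB is at or below the -30 dB threshold — no compression; output -35 dB.
Stage 3: -35 dB is 3 dB over -38 dB; at 10:1 that becomes 0.3 dB over, giving -37.7 dB; +6 dB make-up → -31.7 dB.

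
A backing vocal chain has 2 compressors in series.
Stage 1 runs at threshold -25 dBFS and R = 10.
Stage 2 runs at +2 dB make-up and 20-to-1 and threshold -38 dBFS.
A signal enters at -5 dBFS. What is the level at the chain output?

-35.25 dBFS

Stage 1: 20 dB above -25 dBFS, reduced 10:1 to 2 dB above → -23 dBFS.
Stage 2: overshoot 15 dB → 15/20 = 0.75 dB → -37.25 dBFS; +2 dB make-up → -35.25 dBFS.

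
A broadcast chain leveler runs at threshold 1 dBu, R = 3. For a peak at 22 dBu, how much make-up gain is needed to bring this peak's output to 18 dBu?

10 dB

The peak compresses to 1 + 21/3 = 8 dBu.
To reach 18 dBu requires 18 − 8 = 10 dB of make-up.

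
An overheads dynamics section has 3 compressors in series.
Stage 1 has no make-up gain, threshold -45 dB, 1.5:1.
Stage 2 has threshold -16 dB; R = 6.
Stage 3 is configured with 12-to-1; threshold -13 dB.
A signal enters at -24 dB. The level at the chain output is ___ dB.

-31 dB

Stage 1: -24 dB is 21 dB over -45 dB; at 1.5:1 that becomes 14 dB over, giving -31 dB.
Stage 2: -31 dB is at or below the -16 dB threshold — no compression; output -31 dB.
Stage 3: below threshold (-31 ≤ -13); passes unchanged; output -31 dB.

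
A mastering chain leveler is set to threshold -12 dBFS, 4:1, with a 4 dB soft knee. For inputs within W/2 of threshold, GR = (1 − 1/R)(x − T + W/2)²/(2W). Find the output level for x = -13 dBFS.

x − T + W/2 = -13 − (-12) + 2 = 1.
GR = (1 − 1/4) × 1² / 8 = 0.75 × 1 / 8 = 0.09375 dB.
Output = -13 − 0.09375 = -13.09375 dBFS.

-13.09375 dBFS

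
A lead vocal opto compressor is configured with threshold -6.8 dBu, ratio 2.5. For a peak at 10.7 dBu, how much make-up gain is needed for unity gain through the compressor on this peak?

The peak compresses to -6.8 + 17.5/2.5 = 0.2 dBu.
To reach 10.7 dBu requires 10.7 − 0.2 = 10.5 dB of make-up.

10.5 dB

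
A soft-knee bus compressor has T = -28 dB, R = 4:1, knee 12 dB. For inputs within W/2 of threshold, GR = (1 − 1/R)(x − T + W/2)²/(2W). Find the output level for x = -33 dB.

-33.03125 dB

x − T + W/2 = -33 − (-28) + 6 = 1.
GR = (1 − 1/4) × 1² / 24 = 0.75 × 1 / 24 = 0.03125 dB.
Output = -33 − 0.03125 = -33.03125 dB.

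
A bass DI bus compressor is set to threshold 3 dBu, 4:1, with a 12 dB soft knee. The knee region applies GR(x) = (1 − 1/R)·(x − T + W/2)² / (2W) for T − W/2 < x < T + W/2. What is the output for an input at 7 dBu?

x − T + W/2 = 7 − 3 + 6 = 10.
GR = (1 − 1/4) × 10² / 24 = 0.75 × 100 / 24 = 3.125 dB.
Output = 7 − 3.125 = 3.875 dBu.

3.875 dBu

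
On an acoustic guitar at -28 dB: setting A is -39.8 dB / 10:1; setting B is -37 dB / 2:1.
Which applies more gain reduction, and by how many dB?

A: GR = 11.8 − 11.8/10 = 10.62 dB.
B: GR = 9 − 9/2 = 4.5 dB.
Difference: 6.12 dB in favour of A.

A, by 6.12 dB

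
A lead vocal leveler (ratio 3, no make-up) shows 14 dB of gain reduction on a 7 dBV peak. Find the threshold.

-14 dBV

Input is 21 dB above T (since output overshoot × R = input overshoot: (-7 − T)·3 = 7 − T gives T = -14 dBV).
Check: -14 + (7 − (-14))/3 = -14 + 7 = -7 dBV. ✓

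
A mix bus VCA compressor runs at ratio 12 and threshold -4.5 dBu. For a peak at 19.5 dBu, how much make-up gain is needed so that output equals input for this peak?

The peak compresses to -4.5 + 24/12 = -2.5 dBu.
To reach 19.5 dBu requires 19.5 − (-2.5) = 22 dB of make-up.

22 dB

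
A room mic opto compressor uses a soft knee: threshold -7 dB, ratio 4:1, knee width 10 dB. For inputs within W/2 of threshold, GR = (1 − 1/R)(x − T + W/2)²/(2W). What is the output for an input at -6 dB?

-7.35 dB

x − T + W/2 = -6 − (-7) + 5 = 6.
GR = (1 − 1/4) × 6² / 20 = 0.75 × 36 / 20 = 1.35 dB.
Output = -6 − 1.35 = -7.35 dB.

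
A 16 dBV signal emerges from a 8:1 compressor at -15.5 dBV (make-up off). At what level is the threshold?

-20 dBV

Let T be the threshold. Output overshoot = (input overshoot)/R, so -15.5 − T = (16 − T)/8.
8·(-15.5 − T) = 16 − T → 7·T = -124 − 16 = -140.
T = -140/7 = -20 dBV.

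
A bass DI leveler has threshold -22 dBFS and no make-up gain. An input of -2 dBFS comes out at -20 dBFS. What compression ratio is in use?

10:1

Input overshoot = -2 − (-22) = 20 dB; output overshoot = -20 − (-22) = 2 dB.
Ratio = 20 / 2 = 10.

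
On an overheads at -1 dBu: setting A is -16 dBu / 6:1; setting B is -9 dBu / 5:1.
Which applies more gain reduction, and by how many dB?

A, by 6.1 dB

A: GR = 15 − 15/6 = 12.5 dB.
B: GR = 8 − 8/5 = 6.4 dB.
A applies 6.1 dB more gain reduction.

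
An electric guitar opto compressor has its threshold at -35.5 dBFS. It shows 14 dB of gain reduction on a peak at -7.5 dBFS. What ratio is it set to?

Input overshoot = -7.5 − (-35.5) = 28 dB.
Output overshoot = 28 − 14 = 14 dB.
Ratio = input overshoot / output overshoot = 28 / 14 = 2.

2:1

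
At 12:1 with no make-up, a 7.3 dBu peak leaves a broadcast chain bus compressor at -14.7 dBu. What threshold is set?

-16.7 dBu

Let T be the threshold. Output overshoot = (input overshoot)/R, so -14.7 − T = (7.3 − T)/12.
12·(-14.7 − T) = 7.3 − T → 11·T = -176.4 − 7.3 = -183.7.
T = -183.7/11 = -16.7 dBu.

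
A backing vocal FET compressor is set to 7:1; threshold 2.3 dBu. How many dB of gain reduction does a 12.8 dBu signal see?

9 dB

Overshoot = 12.8 − 2.3 = 10.5 dB.
At 7:1, output sits 10.5/7 = 1.5 dB above threshold.
Gain reduction = 10.5 − 1.5 = 9 dB.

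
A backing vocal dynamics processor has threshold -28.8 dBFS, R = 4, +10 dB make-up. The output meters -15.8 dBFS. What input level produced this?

-16.8 dBFS

Stripping the +10 dB make-up gives -25.8 dBFS at the gain stage.
That's 3 dB above the -28.8 dBFS threshold.
Undo the ratio: input overshoot = 3 × 4 = 12 dB, giving input = -16.8 dBFS.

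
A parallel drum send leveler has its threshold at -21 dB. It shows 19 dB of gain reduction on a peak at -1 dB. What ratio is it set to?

Input overshoot = -1 − (-21) = 20 dB.
Output overshoot = 20 − 19 = 1 dB.
Ratio = input overshoot / output overshoot = 20 / 1 = 20.

20:1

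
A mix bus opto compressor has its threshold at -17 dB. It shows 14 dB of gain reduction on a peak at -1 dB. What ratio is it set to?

Input overshoot = -1 − (-17) = 16 dB.
Output overshoot = 16 − 14 = 2 dB.
Ratio = input overshoot / output overshoot = 16 / 2 = 8.

8:1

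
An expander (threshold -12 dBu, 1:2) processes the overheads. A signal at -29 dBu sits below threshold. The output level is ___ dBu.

-46 dBu

Below threshold, a 1:2 expander applies gain = (2−1)×(T − x) of attenuation.
(2−1) × 17 = 17 dB, so output = -29 − 17 = -46 dBu.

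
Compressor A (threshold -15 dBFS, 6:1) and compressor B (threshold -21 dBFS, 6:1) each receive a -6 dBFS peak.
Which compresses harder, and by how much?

B, by 5 dB

A: overshoot 9 dB → output overshoot 1.5 dB → GR 7.5 dB.
B: overshoot 15 dB → output overshoot 2.5 dB → GR 12.5 dB.
B reduces 5 dB more.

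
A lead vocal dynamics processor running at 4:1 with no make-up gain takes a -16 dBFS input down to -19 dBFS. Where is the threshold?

-20 dBFS

Input is 4 dB above T (since output overshoot × R = input overshoot: (-19 − T)·4 = -16 − T gives T = -20 dBFS).
Check: -20 + (-16 − (-20))/4 = -20 + 1 = -19 dBFS. ✓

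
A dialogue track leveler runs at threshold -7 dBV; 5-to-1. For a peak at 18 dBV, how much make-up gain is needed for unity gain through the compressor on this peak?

The peak compresses to -7 + 25/5 = -2 dBV.
To reach 18 dBV requires 18 − (-2) = 20 dB of make-up.

20 dB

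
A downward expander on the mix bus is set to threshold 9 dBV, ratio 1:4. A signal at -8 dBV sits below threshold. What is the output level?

-59 dBV

Below threshold, a 1:4 expander applies gain = (4−1)×(T − x) of attenuation.
(4−1) × 17 = 51 dB, so output = -8 − 51 = -59 dBV.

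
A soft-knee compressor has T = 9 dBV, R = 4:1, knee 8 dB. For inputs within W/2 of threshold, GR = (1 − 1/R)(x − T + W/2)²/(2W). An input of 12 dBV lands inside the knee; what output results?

x − T + W/2 = 12 − 9 + 4 = 7.
GR = (1 − 1/4) × 7² / 16 = 0.75 × 49 / 16 = 2.296875 dB.
Output = 12 − 2.296875 = 9.703125 dBV.

9.703125 dBV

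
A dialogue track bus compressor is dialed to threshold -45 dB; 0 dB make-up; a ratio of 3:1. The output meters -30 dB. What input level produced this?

That's 15 dB above the -45 dB threshold.
Before 3:1 compression the overshoot was 15 × 3 = 45 dB, so input = -45 + 45 = 0 dB.

0 dB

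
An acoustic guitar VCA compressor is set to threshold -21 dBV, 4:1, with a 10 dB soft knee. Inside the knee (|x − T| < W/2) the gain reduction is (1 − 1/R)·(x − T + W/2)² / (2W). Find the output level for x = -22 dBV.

-22.6 dBV

x − T + W/2 = -22 − (-21) + 5 = 4.
GR = (1 − 1/4) × 4² / 20 = 0.75 × 16 / 20 = 0.6 dB.
Output = -22 − 0.6 = -22.6 dBV.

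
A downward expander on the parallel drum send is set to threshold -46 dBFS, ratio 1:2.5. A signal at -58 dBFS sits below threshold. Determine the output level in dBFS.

The input is 12 dB below the -46 dBFS threshold.
A 1:2.5 expander multiplies undershoot by 2.5: 12 × 2.5 = 30 dB below threshold.
Output = -46 − 30 = -76 dBFS.

-76 dBFS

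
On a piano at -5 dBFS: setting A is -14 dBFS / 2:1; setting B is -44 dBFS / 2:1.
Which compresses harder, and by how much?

A: 9 dB over, compressed to 4.5 dB over, so 4.5 dB of GR.
B: 39 dB over, compressed to 19.5 dB over, so 19.5 dB of GR.
Difference: 15 dB in favour of B.

B, by 15 dB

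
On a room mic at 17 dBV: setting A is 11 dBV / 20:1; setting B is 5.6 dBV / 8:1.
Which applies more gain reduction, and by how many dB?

A: overshoot 6 dB → output overshoot 0.3 dB → GR 5.7 dB.
B: overshoot 11.4 dB → output overshoot 1.425 dB → GR 9.975 dB.
Difference: 4.275 dB in favour of B.

B, by 4.275 dB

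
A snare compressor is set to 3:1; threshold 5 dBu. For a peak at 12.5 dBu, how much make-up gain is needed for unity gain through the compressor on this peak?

5 dB

The peak compresses to 5 + 7.5/3 = 7.5 dBu.
To reach 12.5 dBu requires 12.5 − 7.5 = 5 dB of make-up.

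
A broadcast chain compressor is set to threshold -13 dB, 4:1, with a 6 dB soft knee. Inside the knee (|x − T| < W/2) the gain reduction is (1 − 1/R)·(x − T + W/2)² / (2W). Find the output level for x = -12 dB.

-13 dB

x − T + W/2 = -12 − (-13) + 3 = 4.
GR = (1 − 1/4) × 4² / 12 = 0.75 × 16 / 12 = 1 dB.
Output = -12 − 1 = -13 dB.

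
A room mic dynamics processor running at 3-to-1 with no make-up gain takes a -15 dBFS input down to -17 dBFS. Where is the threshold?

-18 dBFS

Let T be the threshold. Output overshoot = (input overshoot)/R, so -17 − T = (-15 − T)/3.
3·(-17 − T) = -15 − T → 2·T = -51 − (-15) = -36.
T = -36/2 = -18 dBFS.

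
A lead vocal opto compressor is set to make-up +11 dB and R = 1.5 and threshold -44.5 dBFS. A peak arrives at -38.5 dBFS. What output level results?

-29.5 dBFS

Overshoot: -38.5 − (-44.5) = 6 dB.
At 1.5:1 the overshoot is divided by 1.5, leaving 4 dB above threshold.
Output = -44.5 + 4 = -40.5 dBFS; make-up adds 11 dB, giving -29.5 dBFS.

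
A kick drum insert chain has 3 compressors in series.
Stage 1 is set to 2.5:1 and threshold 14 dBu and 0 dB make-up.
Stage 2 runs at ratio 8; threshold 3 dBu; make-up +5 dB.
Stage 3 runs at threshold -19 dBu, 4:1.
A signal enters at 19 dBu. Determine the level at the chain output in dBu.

-11.84375 dBu

Stage 1: 19 dBu is 5 dB over 14 dBu; at 2.5:1 that becomes 2 dB over, giving 16 dBu.
Stage 2: 16 dBu is 13 dB over 3 dBu; at 8:1 that becomes 1.625 dB over, giving 4.625 dBu; +5 dB make-up → 9.625 dBu.
Stage 3: 28.625 dB above -19 dBu, reduced 4:1 to 7.15625 dB above → -11.84375 dBu.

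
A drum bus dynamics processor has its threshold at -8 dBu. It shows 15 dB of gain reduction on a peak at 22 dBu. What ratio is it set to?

Input overshoot = 22 − (-8) = 30 dB.
Output overshoot = 30 − 15 = 15 dB.
Ratio = input overshoot / output overshoot = 30 / 15 = 2.

2:1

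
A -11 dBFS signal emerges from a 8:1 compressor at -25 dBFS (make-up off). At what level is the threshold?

Let T be the threshold. Output overshoot = (input overshoot)/R, so -25 − T = (-11 − T)/8.
8·(-25 − T) = -11 − T → 7·T = -200 − (-11) = -189.
T = -189/7 = -27 dBFS.

-27 dBFS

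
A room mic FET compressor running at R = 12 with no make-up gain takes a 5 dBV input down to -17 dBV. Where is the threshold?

Let T be the threshold. Output overshoot = (input overshoot)/R, so -17 − T = (5 − T)/12.
12·(-17 − T) = 5 − T → 11·T = -204 − 5 = -209.
T = -209/11 = -19 dBV.

-19 dBV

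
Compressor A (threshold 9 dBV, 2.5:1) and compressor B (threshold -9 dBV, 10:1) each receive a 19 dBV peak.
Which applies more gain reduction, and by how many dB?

B, by 19.2 dB

A: overshoot 10 dB → output overshoot 4 dB → GR 6 dB.
B: overshoot 28 dB → output overshoot 2.8 dB → GR 25.2 dB.
Difference: 19.2 dB in favour of B.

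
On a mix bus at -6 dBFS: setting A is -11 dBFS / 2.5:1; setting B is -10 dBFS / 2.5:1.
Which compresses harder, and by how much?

A, by 0.6 dB

A: 5 dB over, compressed to 2 dB over, so 3 dB of GR.
B: 4 dB over, compressed to 1.6 dB over, so 2.4 dB of GR.
A applies 0.6 dB more gain reduction.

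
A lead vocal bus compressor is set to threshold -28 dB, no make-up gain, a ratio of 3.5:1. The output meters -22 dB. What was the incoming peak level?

Post-compression overshoot = -22 − (-28) = 6 dB.
Before 3.5:1 compression the overshoot was 6 × 3.5 = 21 dB, so input = -28 + 21 = -7 dB.

-7 dB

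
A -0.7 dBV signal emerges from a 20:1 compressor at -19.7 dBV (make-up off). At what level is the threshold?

-20.7 dBV

Let T be the threshold. Output overshoot = (input overshoot)/R, so -19.7 − T = (-0.7 − T)/20.
20·(-19.7 − T) = -0.7 − T → 19·T = -394 − (-0.7) = -393.3.
T = -393.3/19 = -20.7 dBV.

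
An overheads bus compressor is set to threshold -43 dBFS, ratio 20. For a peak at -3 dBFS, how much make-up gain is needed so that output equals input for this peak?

Without make-up, output = threshold + overshoot/20 = -43 + 2 = -41 dBFS.
Gap to target: 38 dB.

38 dB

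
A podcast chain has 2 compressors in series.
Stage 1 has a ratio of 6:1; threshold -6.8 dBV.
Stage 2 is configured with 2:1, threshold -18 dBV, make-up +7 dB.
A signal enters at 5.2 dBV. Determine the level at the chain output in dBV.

-4.4 dBV

Stage 1: 5.2 dBV is 12 dB over -6.8 dBV; at 6:1 that becomes 2 dB over, giving -4.8 dBV.
Stage 2: -4.8 dBV is 13.2 dB over -18 dBV; at 2:1 that becomes 6.6 dB over, giving -11.4 dBV; +7 dB make-up → -4.4 dBV.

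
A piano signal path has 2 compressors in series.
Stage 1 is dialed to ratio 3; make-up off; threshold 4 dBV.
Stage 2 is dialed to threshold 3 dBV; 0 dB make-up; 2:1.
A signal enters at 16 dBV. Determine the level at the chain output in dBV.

Stage 1: overshoot 12 dB → 12/3 = 4 dB → 8 dBV.
Stage 2: 8 dBV is 5 dB over 3 dBV; at 2:1 that becomes 2.5 dB over, giving 5.5 dBV.

5.5 dBV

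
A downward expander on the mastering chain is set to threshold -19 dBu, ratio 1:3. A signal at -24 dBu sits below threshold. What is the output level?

Below threshold, a 1:3 expander applies gain = (3−1)×(T − x) of attenuation.
(3−1) × 5 = 10 dB, so output = -24 − 10 = -34 dBu.

-34 dBu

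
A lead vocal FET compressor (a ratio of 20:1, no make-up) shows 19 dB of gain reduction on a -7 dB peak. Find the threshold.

Input is 20 dB above T (since output overshoot × R = input overshoot: (-26 − T)·20 = -7 − T gives T = -27 dB).
Check: -27 + (-7 − (-27))/20 = -27 + 1 = -26 dB. ✓

-27 dB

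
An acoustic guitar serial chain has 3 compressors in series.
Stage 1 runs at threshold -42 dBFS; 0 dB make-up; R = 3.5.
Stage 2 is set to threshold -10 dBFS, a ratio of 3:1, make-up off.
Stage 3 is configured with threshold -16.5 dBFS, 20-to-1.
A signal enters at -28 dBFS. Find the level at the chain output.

Stage 1: -28 dBFS is 14 dB over -42 dBFS; at 3.5:1 that becomes 4 dB over, giving -38 dBFS.
Stage 2: below threshold (-38 ≤ -10); passes unchanged; output -38 dBFS.
Stage 3: below threshold (-38 ≤ -16.5); passes unchanged; output -38 dBFS.

-38 dBFS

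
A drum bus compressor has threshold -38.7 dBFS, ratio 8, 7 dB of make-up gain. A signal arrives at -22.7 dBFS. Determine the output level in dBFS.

The input is 16 dB above the -38.7 dBFS threshold.
8:1 compression reduces that to 16/8 = 2 dB over.
That puts the output at -36.7 dBFS; make-up adds 7 dB, giving -29.7 dBFS.

-29.7 dBFS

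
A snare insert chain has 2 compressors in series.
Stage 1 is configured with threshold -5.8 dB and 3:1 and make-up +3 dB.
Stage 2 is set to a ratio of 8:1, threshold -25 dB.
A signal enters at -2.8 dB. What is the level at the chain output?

-22.1 dB

Stage 1: -2.8 dB is 3 dB over -5.8 dB; at 3:1 that becomes 1 dB over, giving -4.8 dB; +3 dB make-up → -1.8 dB.
Stage 2: -1.8 dB is 23.2 dB over -25 dB; at 8:1 that becomes 2.9 dB over, giving -22.1 dB.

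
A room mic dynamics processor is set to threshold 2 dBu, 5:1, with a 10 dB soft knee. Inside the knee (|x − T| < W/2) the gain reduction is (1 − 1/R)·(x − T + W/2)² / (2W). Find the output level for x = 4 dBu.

2.04 dBu

x − T + W/2 = 4 − 2 + 5 = 7.
GR = (1 − 1/5) × 7² / 20 = 0.8 × 49 / 20 = 1.96 dB.
Output = 4 − 1.96 = 2.04 dBu.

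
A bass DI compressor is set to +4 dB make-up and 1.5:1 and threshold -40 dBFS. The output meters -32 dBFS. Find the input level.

Before make-up, the level was -32 − 4 = -36 dBFS.
That's 4 dB above the -40 dBFS threshold.
Undo the ratio: input overshoot = 4 × 1.5 = 6 dB, giving input = -34 dBFS.

-34 dBFS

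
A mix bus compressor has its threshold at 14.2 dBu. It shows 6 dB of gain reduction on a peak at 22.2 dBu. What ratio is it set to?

4:1

Input overshoot = 22.2 − 14.2 = 8 dB.
Output overshoot = 8 − 6 = 2 dB.
Ratio = input overshoot / output overshoot = 8 / 2 = 4.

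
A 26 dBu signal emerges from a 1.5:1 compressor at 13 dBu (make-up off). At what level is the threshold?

-13 dBu

Gain reduction = 26 − 13 = 13 dB; output overshoot = GR / (R − 1) = 13 / 0.5 = 26 dB.
Threshold = output − output overshoot = 13 − 26 = -13 dBu.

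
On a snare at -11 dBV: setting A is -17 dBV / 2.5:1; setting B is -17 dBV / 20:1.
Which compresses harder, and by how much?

A: overshoot 6 dB → output overshoot 2.4 dB → GR 3.6 dB.
B: overshoot 6 dB → output overshoot 0.3 dB → GR 5.7 dB.
B reduces 2.1 dB more.

B, by 2.1 dB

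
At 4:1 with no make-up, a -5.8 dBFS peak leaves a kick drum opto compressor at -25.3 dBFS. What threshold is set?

-31.8 dBFS

Gain reduction = -5.8 − (-25.3) = 19.5 dB; output overshoot = GR / (R − 1) = 19.5 / 3 = 6.5 dB.
Threshold = output − output overshoot = -25.3 − 6.5 = -31.8 dBFS.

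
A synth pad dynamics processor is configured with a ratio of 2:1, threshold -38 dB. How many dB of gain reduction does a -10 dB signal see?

The signal is 28 dB above threshold.
After 2:1 compression the overshoot becomes 28/2 = 14 dB.
Gain reduction = 28 − 14 = 14 dB.

14 dB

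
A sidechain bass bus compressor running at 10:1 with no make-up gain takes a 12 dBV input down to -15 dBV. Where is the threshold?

Let T be the threshold. Output overshoot = (input overshoot)/R, so -15 − T = (12 − T)/10.
10·(-15 − T) = 12 − T → 9·T = -150 − 12 = -162.
T = -162/9 = -18 dBV.

-18 dBV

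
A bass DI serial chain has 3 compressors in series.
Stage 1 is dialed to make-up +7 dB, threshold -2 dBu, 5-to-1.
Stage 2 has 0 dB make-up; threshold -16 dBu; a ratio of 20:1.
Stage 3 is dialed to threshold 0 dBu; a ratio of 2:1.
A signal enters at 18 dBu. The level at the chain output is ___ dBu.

-14.75 dBu

Stage 1: 18 dBu is 20 dB over -2 dBu; at 5:1 that becomes 4 dB over, giving 2 dBu; +7 dB make-up → 9 dBu.
Stage 2: 9 dBu is 25 dB over -16 dBu; at 20:1 that becomes 1.25 dB over, giving -14.75 dBu.
Stage 3: -14.75 dBu is at or below the 0 dBu threshold — no compression; output -14.75 dBu.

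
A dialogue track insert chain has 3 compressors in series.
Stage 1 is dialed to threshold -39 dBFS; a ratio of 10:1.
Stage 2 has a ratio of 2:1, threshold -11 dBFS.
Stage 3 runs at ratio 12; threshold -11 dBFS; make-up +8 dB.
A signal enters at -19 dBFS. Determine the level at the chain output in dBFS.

Stage 1: 20 dB above -39 dBFS, reduced 10:1 to 2 dB above → -37 dBFS.
Stage 2: -37 dBFS ≤ -11 dBFS, so stage 2 doesn't engage; output -37 dBFS.
Stage 3: -37 dBFS is at or below the -11 dBFS threshold — no compression; make-up brings it to -29 dBFS.

-29 dBFS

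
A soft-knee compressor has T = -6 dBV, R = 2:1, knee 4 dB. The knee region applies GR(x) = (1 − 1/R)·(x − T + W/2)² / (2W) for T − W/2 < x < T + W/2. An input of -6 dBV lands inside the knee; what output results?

-6.25 dBV

x − T + W/2 = -6 − (-6) + 2 = 2.
GR = (1 − 1/2) × 2² / 8 = 0.5 × 4 / 8 = 0.25 dB.
Output = -6 − 0.25 = -6.25 dBV.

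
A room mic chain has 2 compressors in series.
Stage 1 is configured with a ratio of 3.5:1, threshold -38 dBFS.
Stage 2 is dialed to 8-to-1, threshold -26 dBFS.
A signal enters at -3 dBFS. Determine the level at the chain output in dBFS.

-28 dBFS

Stage 1: overshoot 35 dB → 35/3.5 = 10 dB → -28 dBFS.
Stage 2: -28 dBFS ≤ -26 dBFS, so stage 2 doesn't engage; output -28 dBFS.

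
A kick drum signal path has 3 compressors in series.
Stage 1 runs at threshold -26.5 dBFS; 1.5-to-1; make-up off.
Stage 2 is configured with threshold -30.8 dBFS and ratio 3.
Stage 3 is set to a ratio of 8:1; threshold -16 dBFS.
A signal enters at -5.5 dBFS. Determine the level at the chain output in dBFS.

Stage 1: overshoot 21 dB → 21/1.5 = 14 dB → -12.5 dBFS.
Stage 2: -12.5 dBFS is 18.3 dB over -30.8 dBFS; at 3:1 that becomes 6.1 dB over, giving -24.7 dBFS.
Stage 3: -24.7 dBFS is at or below the -16 dBFS threshold — no compression; output -24.7 dBFS.

-24.7 dBFS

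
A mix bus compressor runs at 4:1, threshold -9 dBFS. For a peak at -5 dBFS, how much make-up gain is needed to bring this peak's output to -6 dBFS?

Without make-up, output = threshold + overshoot/4 = -9 + 1 = -8 dBFS.
Gap to target: 2 dB.

2 dB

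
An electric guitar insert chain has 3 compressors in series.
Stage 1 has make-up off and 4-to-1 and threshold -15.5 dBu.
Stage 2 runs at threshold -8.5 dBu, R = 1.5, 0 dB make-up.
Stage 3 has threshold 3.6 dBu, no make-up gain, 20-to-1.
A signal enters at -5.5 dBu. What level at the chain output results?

-13 dBu

Stage 1: -5.5 dBu is 10 dB over -15.5 dBu; at 4:1 that becomes 2.5 dB over, giving -13 dBu.
Stage 2: -13 dBu ≤ -8.5 dBu, so stage 2 doesn't engage; output -13 dBu.
Stage 3: below threshold (-13 ≤ 3.6); passes unchanged; output -13 dBu.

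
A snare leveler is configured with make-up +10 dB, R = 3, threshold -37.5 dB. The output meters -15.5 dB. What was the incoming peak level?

Remove make-up: -15.5 − 10 = -25.5 dB.
That's 12 dB above the -37.5 dB threshold.
Undo the ratio: input overshoot = 12 × 3 = 36 dB, giving input = -1.5 dB.

-1.5 dB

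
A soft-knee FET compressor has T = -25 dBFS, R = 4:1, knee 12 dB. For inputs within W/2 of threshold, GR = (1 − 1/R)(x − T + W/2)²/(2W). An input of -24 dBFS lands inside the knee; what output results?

-25.53125 dBFS

x − T + W/2 = -24 − (-25) + 6 = 7.
GR = (1 − 1/4) × 7² / 24 = 0.75 × 49 / 24 = 1.53125 dB.
Output = -24 − 1.53125 = -25.53125 dBFS.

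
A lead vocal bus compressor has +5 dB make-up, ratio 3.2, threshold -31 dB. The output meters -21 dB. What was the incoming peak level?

Before make-up, the level was -21 − 5 = -26 dB.
The compressed level sits -26 − (-31) = 5 dB over threshold.
Undo the ratio: input overshoot = 5 × 3.2 = 16 dB, giving input = -15 dB.

-15 dB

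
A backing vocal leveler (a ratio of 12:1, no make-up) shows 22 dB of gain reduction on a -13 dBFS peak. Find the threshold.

-37 dBFS

Input is 24 dB above T (since output overshoot × R = input overshoot: (-35 − T)·12 = -13 − T gives T = -37 dBFS).
Check: -37 + (-13 − (-37))/12 = -37 + 2 = -35 dBFS. ✓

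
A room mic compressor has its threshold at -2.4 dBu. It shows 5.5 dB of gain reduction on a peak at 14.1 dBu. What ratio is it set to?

Input overshoot = 14.1 − (-2.4) = 16.5 dB.
Output overshoot = 16.5 − 5.5 = 11 dB.
Ratio = input overshoot / output overshoot = 16.5 / 11 = 1.5.

1.5:1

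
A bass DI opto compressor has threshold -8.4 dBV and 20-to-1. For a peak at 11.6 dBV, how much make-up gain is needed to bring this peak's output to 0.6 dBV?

Without make-up, output = threshold + overshoot/20 = -8.4 + 1 = -7.4 dBV.
Gap to target: 8 dB.

8 dB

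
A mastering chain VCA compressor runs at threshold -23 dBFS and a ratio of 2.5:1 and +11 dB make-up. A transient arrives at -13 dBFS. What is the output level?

Overshoot: -13 − (-23) = 10 dB.
2.5:1 compression reduces that to 10/2.5 = 4 dB over.
Output = -23 + 4 = -19 dBFS; make-up adds 11 dB, giving -8 dBFS.

-8 dBFS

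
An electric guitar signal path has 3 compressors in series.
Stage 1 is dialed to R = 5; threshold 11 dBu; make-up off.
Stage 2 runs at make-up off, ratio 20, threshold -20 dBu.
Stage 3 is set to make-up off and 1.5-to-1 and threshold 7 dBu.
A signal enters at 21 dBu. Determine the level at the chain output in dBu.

-18.35 dBu

Stage 1: 21 dBu is 10 dB over 11 dBu; at 5:1 that becomes 2 dB over, giving 13 dBu.
Stage 2: 33 dB above -20 dBu, reduced 20:1 to 1.65 dB above → -18.35 dBu.
Stage 3: below threshold (-18.35 ≤ 7); passes unchanged; output -18.35 dBu.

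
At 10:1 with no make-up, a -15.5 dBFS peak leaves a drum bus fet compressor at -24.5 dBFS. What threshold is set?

Gain reduction = -15.5 − (-24.5) = 9 dB; output overshoot = GR / (R − 1) = 9 / 9 = 1 dB.
Threshold = output − output overshoot = -24.5 − 1 = -25.5 dBFS.

-25.5 dBFS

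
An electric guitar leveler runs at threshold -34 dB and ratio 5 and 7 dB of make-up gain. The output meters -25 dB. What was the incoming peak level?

-24 dB

Before make-up, the level was -25 − 7 = -32 dB.
The compressed level sits -32 − (-34) = 2 dB over threshold.
Before 5:1 compression the overshoot was 2 × 5 = 10 dB, so input = -34 + 10 = -24 dB.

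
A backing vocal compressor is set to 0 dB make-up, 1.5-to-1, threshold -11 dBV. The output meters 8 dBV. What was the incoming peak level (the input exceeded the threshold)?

That's 19 dB above the -11 dBV threshold.
Before 1.5:1 compression the overshoot was 19 × 1.5 = 28.5 dB, so input = -11 + 28.5 = 17.5 dBV.

17.5 dBV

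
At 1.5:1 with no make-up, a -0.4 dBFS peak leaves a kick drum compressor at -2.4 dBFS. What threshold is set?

Gain reduction = -0.4 − (-2.4) = 2 dB; output overshoot = GR / (R − 1) = 2 / 0.5 = 4 dB.
Threshold = output − output overshoot = -2.4 − 4 = -6.4 dBFS.

-6.4 dBFS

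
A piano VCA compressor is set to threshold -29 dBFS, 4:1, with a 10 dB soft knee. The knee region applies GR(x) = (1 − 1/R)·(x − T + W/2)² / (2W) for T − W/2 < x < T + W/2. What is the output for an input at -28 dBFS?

x − T + W/2 = -28 − (-29) + 5 = 6.
GR = (1 − 1/4) × 6² / 20 = 0.75 × 36 / 20 = 1.35 dB.
Output = -28 − 1.35 = -29.35 dBFS.

-29.35 dBFS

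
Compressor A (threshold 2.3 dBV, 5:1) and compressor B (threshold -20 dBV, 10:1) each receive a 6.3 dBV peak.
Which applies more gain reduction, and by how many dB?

B, by 20.47 dB

A: overshoot 4 dB → output overshoot 0.8 dB → GR 3.2 dB.
B: overshoot 26.3 dB → output overshoot 2.63 dB → GR 23.67 dB.
B applies 20.47 dB more gain reduction.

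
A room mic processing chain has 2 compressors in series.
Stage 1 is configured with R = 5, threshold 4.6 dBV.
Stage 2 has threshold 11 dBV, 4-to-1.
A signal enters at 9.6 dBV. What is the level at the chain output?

5.6 dBV

Stage 1: 9.6 dBV is 5 dB over 4.6 dBV; at 5:1 that becomes 1 dB over, giving 5.6 dBV.
Stage 2: 5.6 dBV ≤ 11 dBV, so stage 2 doesn't engage; output 5.6 dBV.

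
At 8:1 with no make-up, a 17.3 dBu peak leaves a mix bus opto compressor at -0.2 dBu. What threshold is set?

Gain reduction = 17.3 − (-0.2) = 17.5 dB; output overshoot = GR / (R − 1) = 17.5 / 7 = 2.5 dB.
Threshold = output − output overshoot = -0.2 − 2.5 = -2.7 dBu.

-2.7 dBu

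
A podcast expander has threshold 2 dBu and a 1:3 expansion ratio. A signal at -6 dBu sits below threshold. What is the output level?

Below threshold, a 1:3 expander applies gain = (3−1)×(T − x) of attenuation.
(3−1) × 8 = 16 dB, so output = -6 − 16 = -22 dBu.

-22 dBu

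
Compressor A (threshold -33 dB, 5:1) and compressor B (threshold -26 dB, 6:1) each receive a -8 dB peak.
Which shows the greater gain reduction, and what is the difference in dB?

A: GR = 25 − 25/5 = 20 dB.
B: GR = 18 − 18/6 = 15 dB.
A reduces 5 dB more.

A, by 5 dB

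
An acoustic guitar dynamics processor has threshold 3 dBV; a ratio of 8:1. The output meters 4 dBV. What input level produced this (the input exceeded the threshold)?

11 dBV

Post-compression overshoot = 4 − 3 = 1 dB.
Before 8:1 compression the overshoot was 1 × 8 = 8 dB, so input = 3 + 8 = 11 dBV.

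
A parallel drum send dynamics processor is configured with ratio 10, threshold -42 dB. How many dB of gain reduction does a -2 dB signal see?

Overshoot = -2 − (-42) = 40 dB.
After 10:1 compression the overshoot becomes 40/10 = 4 dB.
GR = overshoot in − overshoot out = 40 − 4 = 36 dB.

36 dB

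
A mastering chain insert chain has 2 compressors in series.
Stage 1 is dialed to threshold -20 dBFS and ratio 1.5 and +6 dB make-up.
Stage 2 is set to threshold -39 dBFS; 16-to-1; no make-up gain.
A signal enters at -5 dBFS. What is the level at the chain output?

Stage 1: overshoot 15 dB → 15/1.5 = 10 dB → -10 dBFS; +6 dB make-up → -4 dBFS.
Stage 2: -4 dBFS is 35 dB over -39 dBFS; at 16:1 that becomes 2.1875 dB over, giving -36.8125 dBFS.

-36.8125 dBFS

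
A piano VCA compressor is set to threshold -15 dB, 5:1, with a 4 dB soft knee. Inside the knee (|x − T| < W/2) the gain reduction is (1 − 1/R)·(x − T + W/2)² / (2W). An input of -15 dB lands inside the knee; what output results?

x − T + W/2 = -15 − (-15) + 2 = 2.
GR = (1 − 1/5) × 2² / 8 = 0.8 × 4 / 8 = 0.4 dB.
Output = -15 − 0.4 = -15.4 dB.

-15.4 dB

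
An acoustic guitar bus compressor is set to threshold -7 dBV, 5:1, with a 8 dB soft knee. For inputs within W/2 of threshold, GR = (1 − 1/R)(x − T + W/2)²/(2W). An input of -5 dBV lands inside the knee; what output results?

-6.8 dBV

x − T + W/2 = -5 − (-7) + 4 = 6.
GR = (1 − 1/5) × 6² / 16 = 0.8 × 36 / 16 = 1.8 dB.
Output = -5 − 1.8 = -6.8 dBV.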